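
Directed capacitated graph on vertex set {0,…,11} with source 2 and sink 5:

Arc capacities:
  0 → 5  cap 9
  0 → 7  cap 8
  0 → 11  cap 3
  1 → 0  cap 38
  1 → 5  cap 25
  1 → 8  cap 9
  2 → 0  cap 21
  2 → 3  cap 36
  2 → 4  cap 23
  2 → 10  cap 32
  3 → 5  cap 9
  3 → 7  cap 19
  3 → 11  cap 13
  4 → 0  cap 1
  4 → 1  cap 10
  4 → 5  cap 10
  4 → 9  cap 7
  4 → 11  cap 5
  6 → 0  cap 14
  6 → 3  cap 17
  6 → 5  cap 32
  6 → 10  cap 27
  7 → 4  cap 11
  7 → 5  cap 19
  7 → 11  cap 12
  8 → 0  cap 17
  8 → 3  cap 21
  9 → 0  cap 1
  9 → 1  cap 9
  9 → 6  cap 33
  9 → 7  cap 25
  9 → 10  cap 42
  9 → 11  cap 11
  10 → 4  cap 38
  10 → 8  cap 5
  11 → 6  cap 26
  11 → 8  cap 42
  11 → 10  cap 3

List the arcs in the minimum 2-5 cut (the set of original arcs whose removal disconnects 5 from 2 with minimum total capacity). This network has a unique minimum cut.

Min-cut arcs: {(0,5), (3,5), (4,1), (4,5), (4,9), (7,5), (11,6)} (total capacity 90)

augment #1: 2→0→5 push 9
augment #2: 2→3→5 push 9
augment #3: 2→4→5 push 10
augment #4: 2→0→7→5 push 8
augment #5: 2→3→7→5 push 11
augment #6: 2→4→1→5 push 10
augment #7: 2→0→11→6→5 push 3
augment #8: 2→3→11→6→5 push 13
augment #9: 2→4→9→1→5 push 3
augment #10: 2→3→7→11→6→5 push 3
augment #11: 2→10→4→9→1→5 push 4
augment #12: 2→10→4→11→6→5 push 5
augment #13: 2→10→8→3→7→11→6→5 push 2
max flow = 90; residual-reachable set from 2 gives S-side
cut edges (S→T): {(0,5), (3,5), (4,1), (4,5), (4,9), (7,5), (11,6)} total cap 90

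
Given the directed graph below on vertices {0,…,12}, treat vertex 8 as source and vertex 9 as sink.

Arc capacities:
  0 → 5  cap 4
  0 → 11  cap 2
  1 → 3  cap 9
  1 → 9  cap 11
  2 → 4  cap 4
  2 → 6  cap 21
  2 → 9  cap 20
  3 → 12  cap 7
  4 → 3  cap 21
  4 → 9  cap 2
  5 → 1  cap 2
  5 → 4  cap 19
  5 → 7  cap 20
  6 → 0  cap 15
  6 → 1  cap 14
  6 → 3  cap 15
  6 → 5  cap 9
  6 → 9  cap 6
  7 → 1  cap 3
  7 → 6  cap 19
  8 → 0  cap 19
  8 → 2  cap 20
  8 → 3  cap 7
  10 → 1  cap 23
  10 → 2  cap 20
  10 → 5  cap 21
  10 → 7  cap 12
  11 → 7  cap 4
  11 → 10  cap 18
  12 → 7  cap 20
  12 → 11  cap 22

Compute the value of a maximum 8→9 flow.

Maximum flow value: 33

augment #1: 8→2→9 bottleneck 20, total now 20
augment #2: 8→0→5→1→9 bottleneck 2, total now 22
augment #3: 8→0→5→4→9 bottleneck 2, total now 24
augment #4: 8→0→11→7→1→9 bottleneck 2, total now 26
augment #5: 8→3→12→7→1→9 bottleneck 1, total now 27
augment #6: 8→3→12→7→6→9 bottleneck 6, total now 33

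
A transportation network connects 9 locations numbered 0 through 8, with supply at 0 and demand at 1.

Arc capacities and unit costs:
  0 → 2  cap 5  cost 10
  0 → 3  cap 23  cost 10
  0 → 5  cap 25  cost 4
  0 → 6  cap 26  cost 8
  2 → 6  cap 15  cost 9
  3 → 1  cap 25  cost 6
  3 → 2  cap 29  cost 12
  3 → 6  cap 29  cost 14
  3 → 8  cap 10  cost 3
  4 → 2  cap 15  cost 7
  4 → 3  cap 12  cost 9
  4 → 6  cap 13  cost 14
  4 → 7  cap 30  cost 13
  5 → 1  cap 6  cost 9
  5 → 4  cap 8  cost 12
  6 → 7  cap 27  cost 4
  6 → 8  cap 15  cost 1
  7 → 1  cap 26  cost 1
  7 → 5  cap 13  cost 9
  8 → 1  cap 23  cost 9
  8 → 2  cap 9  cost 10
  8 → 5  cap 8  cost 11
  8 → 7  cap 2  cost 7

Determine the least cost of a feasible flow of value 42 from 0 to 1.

Minimum cost for 42 units: 576

shortest-cost path #1: 0→5→1 push 6 @ unit cost 13 (adds 78)
shortest-cost path #2: 0→6→7→1 push 26 @ unit cost 13 (adds 338)
shortest-cost path #3: 0→3→1 push 10 @ unit cost 16 (adds 160)
total cost = 576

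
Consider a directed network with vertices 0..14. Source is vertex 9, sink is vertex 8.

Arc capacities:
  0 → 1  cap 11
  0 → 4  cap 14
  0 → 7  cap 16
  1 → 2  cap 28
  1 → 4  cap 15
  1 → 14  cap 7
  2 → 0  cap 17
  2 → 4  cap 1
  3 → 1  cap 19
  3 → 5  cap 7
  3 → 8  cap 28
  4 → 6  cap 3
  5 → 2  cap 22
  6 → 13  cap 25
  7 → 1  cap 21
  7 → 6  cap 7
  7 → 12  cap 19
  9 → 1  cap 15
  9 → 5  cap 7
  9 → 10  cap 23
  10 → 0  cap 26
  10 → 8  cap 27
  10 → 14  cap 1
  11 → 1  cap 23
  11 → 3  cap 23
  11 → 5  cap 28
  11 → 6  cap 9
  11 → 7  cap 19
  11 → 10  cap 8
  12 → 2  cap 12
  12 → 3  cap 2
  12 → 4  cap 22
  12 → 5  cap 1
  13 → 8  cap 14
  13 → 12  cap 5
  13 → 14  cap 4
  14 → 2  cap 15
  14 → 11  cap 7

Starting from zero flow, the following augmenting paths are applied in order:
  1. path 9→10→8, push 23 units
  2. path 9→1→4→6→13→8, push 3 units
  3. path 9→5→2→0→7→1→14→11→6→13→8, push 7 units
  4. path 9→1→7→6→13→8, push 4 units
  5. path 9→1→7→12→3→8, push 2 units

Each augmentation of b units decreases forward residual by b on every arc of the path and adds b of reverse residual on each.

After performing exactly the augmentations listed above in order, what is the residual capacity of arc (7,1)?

Residual capacity of (7,1): 20

after path 1 (9→10→8, push 23): res(7,1)=21
after path 2 (9→1→4→6→13→8, push 3): res(7,1)=21
after path 3 (9→5→2→0→7→1→14→11→6→13→8, push 7): res(7,1)=14
after path 4 (9→1→7→6→13→8, push 4): res(7,1)=18
after path 5 (9→1→7→12→3→8, push 2): res(7,1)=20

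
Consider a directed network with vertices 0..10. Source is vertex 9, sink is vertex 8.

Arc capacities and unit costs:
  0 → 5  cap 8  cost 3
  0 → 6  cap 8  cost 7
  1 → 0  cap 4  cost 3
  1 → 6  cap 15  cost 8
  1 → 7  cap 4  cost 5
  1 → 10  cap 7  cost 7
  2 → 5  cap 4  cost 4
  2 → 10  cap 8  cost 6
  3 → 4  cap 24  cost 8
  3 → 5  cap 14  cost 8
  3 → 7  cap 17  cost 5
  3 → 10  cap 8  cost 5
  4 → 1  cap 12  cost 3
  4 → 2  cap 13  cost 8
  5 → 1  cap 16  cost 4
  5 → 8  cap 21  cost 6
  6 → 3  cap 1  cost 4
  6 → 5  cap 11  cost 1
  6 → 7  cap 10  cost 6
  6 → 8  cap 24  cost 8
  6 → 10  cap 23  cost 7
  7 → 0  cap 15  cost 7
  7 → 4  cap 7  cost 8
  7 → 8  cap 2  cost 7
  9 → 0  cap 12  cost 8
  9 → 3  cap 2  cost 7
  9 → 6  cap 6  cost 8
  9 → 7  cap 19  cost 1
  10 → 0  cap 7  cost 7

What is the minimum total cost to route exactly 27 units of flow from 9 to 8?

Minimum cost for 27 units: 491

shortest-cost path #1: 9→7→8 push 2 @ unit cost 8 (adds 16)
shortest-cost path #2: 9→6→5→8 push 6 @ unit cost 15 (adds 90)
shortest-cost path #3: 9→0→5→8 push 8 @ unit cost 17 (adds 136)
shortest-cost path #4: 9→3→5→8 push 2 @ unit cost 21 (adds 42)
shortest-cost path #5: 9→0→6→5→8 push 4 @ unit cost 22 (adds 88)
shortest-cost path #6: 9→7→0→6→5→8 push 1 @ unit cost 22 (adds 22)
shortest-cost path #7: 9→7→0→6→8 push 3 @ unit cost 23 (adds 69)
shortest-cost path #8: 9→7→4→1→6→8 push 1 @ unit cost 28 (adds 28)
total cost = 491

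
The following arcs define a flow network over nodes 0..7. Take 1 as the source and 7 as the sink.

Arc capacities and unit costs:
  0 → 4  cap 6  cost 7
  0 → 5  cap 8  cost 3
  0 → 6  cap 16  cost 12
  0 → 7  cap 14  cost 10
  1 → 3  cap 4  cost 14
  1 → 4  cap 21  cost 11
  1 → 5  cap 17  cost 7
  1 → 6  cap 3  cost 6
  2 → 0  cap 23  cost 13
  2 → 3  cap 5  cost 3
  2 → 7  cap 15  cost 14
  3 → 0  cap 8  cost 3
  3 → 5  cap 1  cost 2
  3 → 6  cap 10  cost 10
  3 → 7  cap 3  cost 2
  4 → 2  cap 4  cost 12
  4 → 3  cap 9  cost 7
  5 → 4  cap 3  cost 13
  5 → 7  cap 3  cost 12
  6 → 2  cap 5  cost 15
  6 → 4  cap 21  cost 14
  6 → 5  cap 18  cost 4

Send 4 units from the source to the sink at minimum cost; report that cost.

Minimum cost for 4 units: 67

shortest-cost path #1: 1→3→7 push 3 @ unit cost 16 (adds 48)
shortest-cost path #2: 1→5→7 push 1 @ unit cost 19 (adds 19)
total cost = 67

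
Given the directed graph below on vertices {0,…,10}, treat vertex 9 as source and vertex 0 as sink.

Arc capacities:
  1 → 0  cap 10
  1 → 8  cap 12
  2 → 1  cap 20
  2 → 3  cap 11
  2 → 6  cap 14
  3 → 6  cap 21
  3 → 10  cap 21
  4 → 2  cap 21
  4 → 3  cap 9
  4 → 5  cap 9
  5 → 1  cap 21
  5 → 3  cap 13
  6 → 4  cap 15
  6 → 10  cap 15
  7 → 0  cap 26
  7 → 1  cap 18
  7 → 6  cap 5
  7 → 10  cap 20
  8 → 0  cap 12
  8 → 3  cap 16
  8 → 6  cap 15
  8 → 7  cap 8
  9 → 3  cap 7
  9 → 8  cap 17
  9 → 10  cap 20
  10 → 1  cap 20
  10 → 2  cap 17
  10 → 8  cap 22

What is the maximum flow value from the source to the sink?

augment #1: 9→8→0 bottleneck 12, total now 12
augment #2: 9→8→7→0 bottleneck 5, total now 17
augment #3: 9→10→1→0 bottleneck 10, total now 27
augment #4: 9→10→8→7→0 bottleneck 3, total now 30

Maximum flow value: 30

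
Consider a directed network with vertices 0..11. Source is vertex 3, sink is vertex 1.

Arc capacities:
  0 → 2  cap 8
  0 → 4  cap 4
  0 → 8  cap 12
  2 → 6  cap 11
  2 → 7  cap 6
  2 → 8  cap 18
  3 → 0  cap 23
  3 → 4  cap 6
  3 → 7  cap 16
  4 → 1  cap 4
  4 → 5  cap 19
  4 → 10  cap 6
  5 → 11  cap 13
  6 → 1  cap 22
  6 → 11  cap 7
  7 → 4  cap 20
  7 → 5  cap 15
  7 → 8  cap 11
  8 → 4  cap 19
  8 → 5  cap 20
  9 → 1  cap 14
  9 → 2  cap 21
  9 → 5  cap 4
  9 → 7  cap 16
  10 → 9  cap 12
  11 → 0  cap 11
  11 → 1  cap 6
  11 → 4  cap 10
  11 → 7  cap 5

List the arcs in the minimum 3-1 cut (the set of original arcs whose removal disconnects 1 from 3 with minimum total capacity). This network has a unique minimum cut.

Min-cut arcs: {(0,2), (4,1), (4,10), (11,1)} (total capacity 24)

augment #1: 3→4→1 push 4
augment #2: 3→0→2→6→1 push 8
augment #3: 3→4→5→11→1 push 2
augment #4: 3→7→5→11→1 push 4
augment #5: 3→0→4→10→9→1 push 4
augment #6: 3→7→4→10→9→1 push 2
max flow = 24; residual-reachable set from 3 gives S-side
cut edges (S→T): {(0,2), (4,1), (4,10), (11,1)} total cap 24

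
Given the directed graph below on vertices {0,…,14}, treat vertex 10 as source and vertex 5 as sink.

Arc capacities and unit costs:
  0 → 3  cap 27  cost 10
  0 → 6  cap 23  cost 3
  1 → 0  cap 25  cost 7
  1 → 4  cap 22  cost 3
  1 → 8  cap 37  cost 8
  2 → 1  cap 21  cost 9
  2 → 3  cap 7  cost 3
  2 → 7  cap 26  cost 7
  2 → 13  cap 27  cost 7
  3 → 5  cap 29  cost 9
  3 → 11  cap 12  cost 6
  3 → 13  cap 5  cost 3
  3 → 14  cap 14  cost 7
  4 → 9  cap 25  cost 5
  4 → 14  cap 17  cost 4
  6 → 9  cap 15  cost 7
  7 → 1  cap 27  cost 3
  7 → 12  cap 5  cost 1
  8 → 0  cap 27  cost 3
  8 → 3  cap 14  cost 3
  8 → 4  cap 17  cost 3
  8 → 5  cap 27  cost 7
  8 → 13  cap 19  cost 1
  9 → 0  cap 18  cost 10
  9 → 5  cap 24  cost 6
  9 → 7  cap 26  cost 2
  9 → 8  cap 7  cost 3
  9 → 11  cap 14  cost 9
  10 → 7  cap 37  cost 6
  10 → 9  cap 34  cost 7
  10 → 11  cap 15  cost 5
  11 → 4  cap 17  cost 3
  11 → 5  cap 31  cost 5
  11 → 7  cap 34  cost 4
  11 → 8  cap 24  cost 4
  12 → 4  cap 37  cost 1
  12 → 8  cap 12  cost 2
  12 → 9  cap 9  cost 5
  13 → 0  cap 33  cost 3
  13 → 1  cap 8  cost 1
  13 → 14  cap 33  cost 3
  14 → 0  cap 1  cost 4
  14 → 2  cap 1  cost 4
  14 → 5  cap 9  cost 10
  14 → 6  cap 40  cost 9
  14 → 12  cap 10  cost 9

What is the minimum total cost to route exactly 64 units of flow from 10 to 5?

shortest-cost path #1: 10→11→5 push 15 @ unit cost 10 (adds 150)
shortest-cost path #2: 10→9→5 push 24 @ unit cost 13 (adds 312)
shortest-cost path #3: 10→7→12→8→5 push 5 @ unit cost 16 (adds 80)
shortest-cost path #4: 10→9→8→5 push 7 @ unit cost 17 (adds 119)
shortest-cost path #5: 10→9→11→5 push 3 @ unit cost 21 (adds 63)
shortest-cost path #6: 10→7→1→8→5 push 10 @ unit cost 24 (adds 240)
total cost = 964

Minimum cost for 64 units: 964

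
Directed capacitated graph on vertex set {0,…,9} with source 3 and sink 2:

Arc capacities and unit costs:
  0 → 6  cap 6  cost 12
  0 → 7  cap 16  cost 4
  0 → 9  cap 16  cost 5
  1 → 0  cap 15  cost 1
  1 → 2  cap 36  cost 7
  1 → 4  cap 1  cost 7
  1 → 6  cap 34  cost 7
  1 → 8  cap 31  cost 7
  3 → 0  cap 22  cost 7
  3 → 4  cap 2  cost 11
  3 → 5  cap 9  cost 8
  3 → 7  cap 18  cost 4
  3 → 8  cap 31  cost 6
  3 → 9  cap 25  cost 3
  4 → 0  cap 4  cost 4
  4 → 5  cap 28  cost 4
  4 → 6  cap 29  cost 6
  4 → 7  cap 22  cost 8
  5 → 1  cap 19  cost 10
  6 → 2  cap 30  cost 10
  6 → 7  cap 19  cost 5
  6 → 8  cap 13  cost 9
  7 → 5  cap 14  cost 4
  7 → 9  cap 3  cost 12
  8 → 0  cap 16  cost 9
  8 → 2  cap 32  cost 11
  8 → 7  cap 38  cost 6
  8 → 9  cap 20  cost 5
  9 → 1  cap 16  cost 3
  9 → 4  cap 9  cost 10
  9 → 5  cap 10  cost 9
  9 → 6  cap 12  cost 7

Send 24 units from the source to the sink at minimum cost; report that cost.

shortest-cost path #1: 3→9→1→2 push 16 @ unit cost 13 (adds 208)
shortest-cost path #2: 3→8→2 push 8 @ unit cost 17 (adds 136)
total cost = 344

Minimum cost for 24 units: 344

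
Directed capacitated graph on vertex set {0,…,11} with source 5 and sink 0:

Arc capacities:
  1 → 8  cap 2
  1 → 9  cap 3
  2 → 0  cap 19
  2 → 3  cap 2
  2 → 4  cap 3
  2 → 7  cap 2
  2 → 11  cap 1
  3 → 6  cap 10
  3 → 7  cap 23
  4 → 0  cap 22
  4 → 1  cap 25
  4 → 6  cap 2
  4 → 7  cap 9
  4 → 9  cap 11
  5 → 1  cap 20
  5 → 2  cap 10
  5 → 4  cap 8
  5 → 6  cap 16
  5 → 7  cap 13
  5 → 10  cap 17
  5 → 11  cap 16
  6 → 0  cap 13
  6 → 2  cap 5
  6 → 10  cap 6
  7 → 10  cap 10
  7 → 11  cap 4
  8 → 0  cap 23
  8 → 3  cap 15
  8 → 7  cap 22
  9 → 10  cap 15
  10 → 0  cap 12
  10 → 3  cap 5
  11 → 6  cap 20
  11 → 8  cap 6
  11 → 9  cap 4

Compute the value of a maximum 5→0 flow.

augment #1: 5→2→0 bottleneck 10, total now 10
augment #2: 5→4→0 bottleneck 8, total now 18
augment #3: 5→6→0 bottleneck 13, total now 31
augment #4: 5→10→0 bottleneck 12, total now 43
augment #5: 5→1→8→0 bottleneck 2, total now 45
augment #6: 5→6→2→0 bottleneck 3, total now 48
augment #7: 5→11→8→0 bottleneck 6, total now 54
augment #8: 5→11→6→2→0 bottleneck 2, total now 56

Maximum flow value: 56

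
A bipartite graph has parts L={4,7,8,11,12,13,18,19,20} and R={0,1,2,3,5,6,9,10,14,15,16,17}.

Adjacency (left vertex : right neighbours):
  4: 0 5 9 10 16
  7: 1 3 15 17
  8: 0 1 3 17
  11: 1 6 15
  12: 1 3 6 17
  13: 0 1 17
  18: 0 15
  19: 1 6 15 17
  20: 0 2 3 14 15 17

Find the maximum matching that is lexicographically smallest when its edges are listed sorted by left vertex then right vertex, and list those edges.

Lex-smallest maximum matching: {(4,5), (7,1), (8,0), (11,6), (12,3), (13,17), (18,15), (20,2)}

|M| = 8 (so the lex-smallest maximum matching has 8 edges)
process left vertices in ascending order; for each, take the smallest-labelled available neighbour that still permits 8 edges overall, or leave it unmatched if none does
lex-smallest matching: {4-5, 7-1, 8-0, 11-6, 12-3, 13-17, 18-15, 20-2}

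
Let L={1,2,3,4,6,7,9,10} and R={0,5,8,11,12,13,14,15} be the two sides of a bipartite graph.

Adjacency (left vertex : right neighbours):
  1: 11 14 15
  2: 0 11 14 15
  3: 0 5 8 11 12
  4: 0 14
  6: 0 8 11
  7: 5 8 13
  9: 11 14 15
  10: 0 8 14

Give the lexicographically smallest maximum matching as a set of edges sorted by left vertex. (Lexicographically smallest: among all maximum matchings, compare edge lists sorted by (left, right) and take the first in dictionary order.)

Lex-smallest maximum matching: {(1,11), (2,0), (3,5), (4,14), (6,8), (7,13), (9,15)}

|M| = 7 (so the lex-smallest maximum matching has 7 edges)
process left vertices in ascending order; for each, take the smallest-labelled available neighbour that still permits 7 edges overall, or leave it unmatched if none does
lex-smallest matching: {1-11, 2-0, 3-5, 4-14, 6-8, 7-13, 9-15}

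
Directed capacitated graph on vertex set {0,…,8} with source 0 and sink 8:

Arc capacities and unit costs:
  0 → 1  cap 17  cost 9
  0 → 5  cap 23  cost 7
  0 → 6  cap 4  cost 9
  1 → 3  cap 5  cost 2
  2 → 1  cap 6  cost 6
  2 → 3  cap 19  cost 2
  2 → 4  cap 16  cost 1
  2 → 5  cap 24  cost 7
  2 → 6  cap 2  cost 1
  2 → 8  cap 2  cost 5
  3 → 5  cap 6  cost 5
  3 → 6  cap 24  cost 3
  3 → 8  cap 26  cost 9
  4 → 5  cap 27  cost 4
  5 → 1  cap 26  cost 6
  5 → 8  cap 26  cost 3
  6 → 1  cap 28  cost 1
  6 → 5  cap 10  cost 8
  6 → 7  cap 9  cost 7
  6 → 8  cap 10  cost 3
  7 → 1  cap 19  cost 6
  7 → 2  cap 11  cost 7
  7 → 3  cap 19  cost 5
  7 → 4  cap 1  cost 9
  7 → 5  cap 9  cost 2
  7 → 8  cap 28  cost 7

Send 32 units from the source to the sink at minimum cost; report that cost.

Minimum cost for 32 units: 363

shortest-cost path #1: 0→5→8 push 23 @ unit cost 10 (adds 230)
shortest-cost path #2: 0→6→8 push 4 @ unit cost 12 (adds 48)
shortest-cost path #3: 0→1→3→6→8 push 5 @ unit cost 17 (adds 85)
total cost = 363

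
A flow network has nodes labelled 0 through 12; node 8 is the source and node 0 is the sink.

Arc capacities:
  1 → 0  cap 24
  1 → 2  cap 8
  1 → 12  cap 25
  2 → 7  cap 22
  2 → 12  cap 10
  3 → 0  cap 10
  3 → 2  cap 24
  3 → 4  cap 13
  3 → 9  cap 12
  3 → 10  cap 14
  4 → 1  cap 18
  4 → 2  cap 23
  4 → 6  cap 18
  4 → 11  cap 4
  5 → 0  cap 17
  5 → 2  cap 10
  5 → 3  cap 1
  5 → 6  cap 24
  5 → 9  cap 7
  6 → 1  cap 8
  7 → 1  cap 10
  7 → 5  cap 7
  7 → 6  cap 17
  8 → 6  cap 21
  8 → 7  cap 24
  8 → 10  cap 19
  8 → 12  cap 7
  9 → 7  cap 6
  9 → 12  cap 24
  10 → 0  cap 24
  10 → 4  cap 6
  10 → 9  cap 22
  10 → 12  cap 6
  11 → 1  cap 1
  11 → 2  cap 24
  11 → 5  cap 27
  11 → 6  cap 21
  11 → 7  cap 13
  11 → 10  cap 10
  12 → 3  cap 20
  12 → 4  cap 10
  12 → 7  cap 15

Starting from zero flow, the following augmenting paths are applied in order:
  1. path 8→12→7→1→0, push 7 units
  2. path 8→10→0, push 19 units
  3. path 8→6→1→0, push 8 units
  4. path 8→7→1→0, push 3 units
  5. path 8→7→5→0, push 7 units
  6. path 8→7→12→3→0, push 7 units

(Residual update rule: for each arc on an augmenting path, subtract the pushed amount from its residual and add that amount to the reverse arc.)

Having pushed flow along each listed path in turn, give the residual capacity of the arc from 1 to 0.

after path 1 (8→12→7→1→0, push 7): res(1,0)=17
after path 2 (8→10→0, push 19): res(1,0)=17
after path 3 (8→6→1→0, push 8): res(1,0)=9
after path 4 (8→7→1→0, push 3): res(1,0)=6
after path 5 (8→7→5→0, push 7): res(1,0)=6
after path 6 (8→7→12→3→0, push 7): res(1,0)=6

Residual capacity of (1,0): 6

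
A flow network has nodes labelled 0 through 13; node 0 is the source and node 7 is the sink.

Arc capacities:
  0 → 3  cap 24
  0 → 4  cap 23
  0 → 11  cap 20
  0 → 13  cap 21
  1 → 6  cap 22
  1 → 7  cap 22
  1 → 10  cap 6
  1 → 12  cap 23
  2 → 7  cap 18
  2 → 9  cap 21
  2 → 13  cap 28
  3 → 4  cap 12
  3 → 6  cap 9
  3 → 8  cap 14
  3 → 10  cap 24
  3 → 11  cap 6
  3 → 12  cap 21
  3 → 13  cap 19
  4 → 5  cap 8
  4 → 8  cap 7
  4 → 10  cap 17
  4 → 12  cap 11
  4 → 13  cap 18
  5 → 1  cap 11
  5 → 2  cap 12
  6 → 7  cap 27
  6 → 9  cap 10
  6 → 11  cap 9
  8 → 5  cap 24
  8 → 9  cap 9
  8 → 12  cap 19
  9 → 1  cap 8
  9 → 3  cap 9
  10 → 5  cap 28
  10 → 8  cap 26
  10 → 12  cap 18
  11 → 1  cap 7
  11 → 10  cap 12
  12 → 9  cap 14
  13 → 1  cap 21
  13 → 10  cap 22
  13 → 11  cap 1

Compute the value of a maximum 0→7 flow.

augment #1: 0→3→6→7 bottleneck 9, total now 9
augment #2: 0→11→1→7 bottleneck 7, total now 16
augment #3: 0→13→1→7 bottleneck 15, total now 31
augment #4: 0→4→5→2→7 bottleneck 8, total now 39
augment #5: 0→13→1→6→7 bottleneck 6, total now 45
augment #6: 0→3→8→5→2→7 bottleneck 4, total now 49
augment #7: 0→3→8→5→1→6→7 bottleneck 10, total now 59
augment #8: 0→3→10→5→1→6→7 bottleneck 1, total now 60
augment #9: 0→4→8→9→1→6→7 bottleneck 1, total now 61

Maximum flow value: 61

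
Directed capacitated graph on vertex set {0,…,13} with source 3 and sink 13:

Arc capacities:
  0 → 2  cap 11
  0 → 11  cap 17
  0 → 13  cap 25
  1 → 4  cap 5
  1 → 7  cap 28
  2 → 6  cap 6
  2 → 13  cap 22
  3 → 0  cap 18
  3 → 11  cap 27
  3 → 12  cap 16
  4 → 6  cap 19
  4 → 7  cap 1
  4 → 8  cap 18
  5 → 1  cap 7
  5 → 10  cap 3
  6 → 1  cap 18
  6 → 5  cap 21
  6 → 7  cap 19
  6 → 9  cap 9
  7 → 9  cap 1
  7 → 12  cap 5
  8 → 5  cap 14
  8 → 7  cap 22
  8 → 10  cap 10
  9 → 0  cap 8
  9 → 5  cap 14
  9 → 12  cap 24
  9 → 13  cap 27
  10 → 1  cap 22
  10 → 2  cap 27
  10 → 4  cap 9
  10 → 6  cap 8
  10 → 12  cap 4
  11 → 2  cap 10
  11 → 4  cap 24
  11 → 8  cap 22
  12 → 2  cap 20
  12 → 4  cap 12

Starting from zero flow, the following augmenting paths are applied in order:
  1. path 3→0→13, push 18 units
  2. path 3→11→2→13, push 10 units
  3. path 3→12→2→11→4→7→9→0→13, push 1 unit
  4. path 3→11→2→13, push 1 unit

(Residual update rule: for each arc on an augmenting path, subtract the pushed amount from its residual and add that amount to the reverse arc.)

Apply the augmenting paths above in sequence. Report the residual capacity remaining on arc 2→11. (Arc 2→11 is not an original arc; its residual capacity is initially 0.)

after path 1 (3→0→13, push 18): res(2,11)=0
after path 2 (3→11→2→13, push 10): res(2,11)=10
after path 3 (3→12→2→11→4→7→9→0→13, push 1): res(2,11)=9
after path 4 (3→11→2→13, push 1): res(2,11)=10

Residual capacity of (2,11): 10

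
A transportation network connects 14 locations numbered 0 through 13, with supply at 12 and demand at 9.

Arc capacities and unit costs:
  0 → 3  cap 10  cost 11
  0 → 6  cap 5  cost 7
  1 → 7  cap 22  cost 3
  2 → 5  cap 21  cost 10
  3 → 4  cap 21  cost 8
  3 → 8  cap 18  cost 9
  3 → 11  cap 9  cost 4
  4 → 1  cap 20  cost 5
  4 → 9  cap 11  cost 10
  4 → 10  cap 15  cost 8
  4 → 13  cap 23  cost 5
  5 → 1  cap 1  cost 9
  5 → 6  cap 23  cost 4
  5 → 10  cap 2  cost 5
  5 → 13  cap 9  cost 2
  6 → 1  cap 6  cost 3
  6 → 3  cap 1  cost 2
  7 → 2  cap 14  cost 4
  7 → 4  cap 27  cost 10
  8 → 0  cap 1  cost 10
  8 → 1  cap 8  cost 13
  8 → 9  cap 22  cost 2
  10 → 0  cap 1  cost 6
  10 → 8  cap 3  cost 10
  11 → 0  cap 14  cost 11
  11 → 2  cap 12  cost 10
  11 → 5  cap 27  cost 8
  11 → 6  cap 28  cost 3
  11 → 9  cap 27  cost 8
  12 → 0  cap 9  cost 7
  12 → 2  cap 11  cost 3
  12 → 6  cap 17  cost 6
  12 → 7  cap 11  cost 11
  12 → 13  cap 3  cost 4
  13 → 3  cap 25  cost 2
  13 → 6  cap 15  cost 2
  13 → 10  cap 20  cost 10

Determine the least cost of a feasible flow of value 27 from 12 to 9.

Minimum cost for 27 units: 740

shortest-cost path #1: 12→13→3→8→9 push 3 @ unit cost 17 (adds 51)
shortest-cost path #2: 12→6→3→8→9 push 1 @ unit cost 19 (adds 19)
shortest-cost path #3: 12→2→5→13→3→8→9 push 9 @ unit cost 28 (adds 252)
shortest-cost path #4: 12→0→3→8→9 push 5 @ unit cost 29 (adds 145)
shortest-cost path #5: 12→0→3→11→9 push 4 @ unit cost 30 (adds 120)
shortest-cost path #6: 12→2→5→10→8→9 push 2 @ unit cost 30 (adds 60)
shortest-cost path #7: 12→7→4→9 push 3 @ unit cost 31 (adds 93)
total cost = 740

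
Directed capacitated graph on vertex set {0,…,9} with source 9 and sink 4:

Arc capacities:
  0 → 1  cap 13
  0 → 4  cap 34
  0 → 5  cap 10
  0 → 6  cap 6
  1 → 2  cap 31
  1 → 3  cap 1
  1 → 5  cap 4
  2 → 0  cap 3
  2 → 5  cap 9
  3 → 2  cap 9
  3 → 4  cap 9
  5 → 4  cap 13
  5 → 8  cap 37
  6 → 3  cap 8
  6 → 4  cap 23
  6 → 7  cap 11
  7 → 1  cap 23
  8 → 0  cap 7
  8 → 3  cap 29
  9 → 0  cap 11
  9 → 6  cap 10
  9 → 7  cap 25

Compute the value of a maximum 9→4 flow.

Maximum flow value: 38

augment #1: 9→0→4 bottleneck 11, total now 11
augment #2: 9→6→4 bottleneck 10, total now 21
augment #3: 9→7→1→3→4 bottleneck 1, total now 22
augment #4: 9→7→1→5→4 bottleneck 4, total now 26
augment #5: 9→7→1→2→0→4 bottleneck 3, total now 29
augment #6: 9→7→1→2→5→4 bottleneck 9, total now 38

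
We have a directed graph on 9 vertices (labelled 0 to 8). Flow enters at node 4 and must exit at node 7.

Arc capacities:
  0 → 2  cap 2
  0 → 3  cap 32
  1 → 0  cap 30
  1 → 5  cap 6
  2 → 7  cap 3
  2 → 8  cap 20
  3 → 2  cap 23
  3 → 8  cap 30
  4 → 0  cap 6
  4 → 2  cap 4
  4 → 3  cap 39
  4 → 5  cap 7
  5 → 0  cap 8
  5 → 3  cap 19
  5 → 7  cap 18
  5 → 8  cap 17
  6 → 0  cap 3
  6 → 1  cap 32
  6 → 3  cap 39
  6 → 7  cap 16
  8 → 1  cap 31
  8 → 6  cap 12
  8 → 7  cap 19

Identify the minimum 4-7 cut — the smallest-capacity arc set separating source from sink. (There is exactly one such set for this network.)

Min-cut arcs: {(1,5), (2,7), (4,5), (8,6), (8,7)} (total capacity 47)

augment #1: 4→2→7 push 3
augment #2: 4→5→7 push 7
augment #3: 4→2→8→7 push 1
augment #4: 4→3→8→7 push 18
augment #5: 4→3→8→6→7 push 12
augment #6: 4→0→2→8→1→5→7 push 2
augment #7: 4→3→2→8→1→5→7 push 4
max flow = 47; residual-reachable set from 4 gives S-side
cut edges (S→T): {(1,5), (2,7), (4,5), (8,6), (8,7)} total cap 47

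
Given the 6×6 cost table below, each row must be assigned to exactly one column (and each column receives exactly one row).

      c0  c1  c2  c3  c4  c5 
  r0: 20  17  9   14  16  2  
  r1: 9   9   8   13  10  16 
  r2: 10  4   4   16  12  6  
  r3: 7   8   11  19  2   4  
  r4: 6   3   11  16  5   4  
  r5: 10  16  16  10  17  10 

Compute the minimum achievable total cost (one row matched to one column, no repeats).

Minimum assignment cost: 30

optimal assignment: row0→col5 (cost 2), row1→col0 (cost 9), row2→col2 (cost 4), row3→col4 (cost 2), row4→col1 (cost 3), row5→col3 (cost 10)
total = 2 + 9 + 4 + 2 + 3 + 10 = 30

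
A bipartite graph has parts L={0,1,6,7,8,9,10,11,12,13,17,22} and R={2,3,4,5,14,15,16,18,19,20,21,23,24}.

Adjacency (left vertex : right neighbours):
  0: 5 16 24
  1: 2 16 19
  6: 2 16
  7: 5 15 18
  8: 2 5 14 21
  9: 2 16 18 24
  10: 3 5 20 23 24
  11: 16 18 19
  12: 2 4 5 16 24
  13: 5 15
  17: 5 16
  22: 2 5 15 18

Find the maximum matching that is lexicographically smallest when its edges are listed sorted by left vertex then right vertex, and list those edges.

Lex-smallest maximum matching: {(0,5), (1,2), (6,16), (7,15), (8,14), (9,24), (10,3), (11,19), (12,4), (22,18)}

|M| = 10 (so the lex-smallest maximum matching has 10 edges)
process left vertices in ascending order; for each, take the smallest-labelled available neighbour that still permits 10 edges overall, or leave it unmatched if none does
lex-smallest matching: {0-5, 1-2, 6-16, 7-15, 8-14, 9-24, 10-3, 11-19, 12-4, 22-18}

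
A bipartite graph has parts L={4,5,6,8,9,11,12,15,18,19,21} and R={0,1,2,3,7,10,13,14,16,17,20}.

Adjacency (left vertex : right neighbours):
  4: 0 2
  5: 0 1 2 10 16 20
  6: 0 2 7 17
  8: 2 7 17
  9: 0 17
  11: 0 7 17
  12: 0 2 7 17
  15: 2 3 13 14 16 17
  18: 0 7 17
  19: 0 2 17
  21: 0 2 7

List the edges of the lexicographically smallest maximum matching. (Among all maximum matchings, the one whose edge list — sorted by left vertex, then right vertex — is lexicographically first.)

|M| = 6 (so the lex-smallest maximum matching has 6 edges)
process left vertices in ascending order; for each, take the smallest-labelled available neighbour that still permits 6 edges overall, or leave it unmatched if none does
lex-smallest matching: {4-0, 5-1, 6-2, 8-7, 9-17, 15-3}

Lex-smallest maximum matching: {(4,0), (5,1), (6,2), (8,7), (9,17), (15,3)}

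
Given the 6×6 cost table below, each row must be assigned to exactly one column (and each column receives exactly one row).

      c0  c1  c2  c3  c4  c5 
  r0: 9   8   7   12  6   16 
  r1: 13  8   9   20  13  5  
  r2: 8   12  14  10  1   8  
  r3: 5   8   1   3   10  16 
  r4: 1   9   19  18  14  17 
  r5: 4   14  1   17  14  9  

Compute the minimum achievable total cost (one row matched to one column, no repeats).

Minimum assignment cost: 19

optimal assignment: row0→col1 (cost 8), row1→col5 (cost 5), row2→col4 (cost 1), row3→col3 (cost 3), row4→col0 (cost 1), row5→col2 (cost 1)
total = 8 + 5 + 1 + 3 + 1 + 1 = 19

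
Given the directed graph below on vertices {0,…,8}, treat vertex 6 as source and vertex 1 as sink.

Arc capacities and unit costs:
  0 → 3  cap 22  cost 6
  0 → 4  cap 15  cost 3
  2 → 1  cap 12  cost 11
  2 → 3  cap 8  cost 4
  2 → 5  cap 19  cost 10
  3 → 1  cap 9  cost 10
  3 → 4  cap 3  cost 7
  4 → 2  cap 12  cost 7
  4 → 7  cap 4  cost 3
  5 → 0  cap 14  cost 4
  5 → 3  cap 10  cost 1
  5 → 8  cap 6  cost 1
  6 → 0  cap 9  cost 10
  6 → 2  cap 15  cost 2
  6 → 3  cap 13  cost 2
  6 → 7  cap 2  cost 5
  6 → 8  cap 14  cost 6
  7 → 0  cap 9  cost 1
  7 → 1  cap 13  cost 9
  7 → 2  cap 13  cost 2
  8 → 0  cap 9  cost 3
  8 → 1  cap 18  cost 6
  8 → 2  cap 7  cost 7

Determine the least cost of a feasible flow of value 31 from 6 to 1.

Minimum cost for 31 units: 380

shortest-cost path #1: 6→8→1 push 14 @ unit cost 12 (adds 168)
shortest-cost path #2: 6→3→1 push 9 @ unit cost 12 (adds 108)
shortest-cost path #3: 6→2→1 push 8 @ unit cost 13 (adds 104)
total cost = 380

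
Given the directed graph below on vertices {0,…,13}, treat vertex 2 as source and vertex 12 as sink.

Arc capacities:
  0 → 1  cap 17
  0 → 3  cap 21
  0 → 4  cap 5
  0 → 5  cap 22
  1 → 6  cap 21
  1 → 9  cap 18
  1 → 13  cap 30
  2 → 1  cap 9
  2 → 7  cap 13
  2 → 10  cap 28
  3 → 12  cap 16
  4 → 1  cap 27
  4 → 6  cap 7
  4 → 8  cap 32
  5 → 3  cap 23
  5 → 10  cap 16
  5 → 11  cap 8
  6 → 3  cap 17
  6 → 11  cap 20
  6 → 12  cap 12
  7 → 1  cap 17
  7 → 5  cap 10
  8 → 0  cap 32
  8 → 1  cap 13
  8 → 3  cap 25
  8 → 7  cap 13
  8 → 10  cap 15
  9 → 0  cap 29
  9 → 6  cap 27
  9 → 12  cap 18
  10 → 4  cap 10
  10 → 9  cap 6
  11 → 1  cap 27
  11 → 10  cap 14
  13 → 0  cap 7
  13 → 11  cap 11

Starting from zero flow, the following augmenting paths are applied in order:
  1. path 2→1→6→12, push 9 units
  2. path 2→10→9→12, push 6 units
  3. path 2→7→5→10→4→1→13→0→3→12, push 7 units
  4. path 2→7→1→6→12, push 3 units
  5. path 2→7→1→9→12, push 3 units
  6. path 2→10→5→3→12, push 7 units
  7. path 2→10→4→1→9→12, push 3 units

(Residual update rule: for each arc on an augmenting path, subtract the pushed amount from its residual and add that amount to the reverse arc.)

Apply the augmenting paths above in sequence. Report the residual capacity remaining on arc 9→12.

Residual capacity of (9,12): 6

after path 1 (2→1→6→12, push 9): res(9,12)=18
after path 2 (2→10→9→12, push 6): res(9,12)=12
after path 3 (2→7→5→10→4→1→13→0→3→12, push 7): res(9,12)=12
after path 4 (2→7→1→6→12, push 3): res(9,12)=12
after path 5 (2→7→1→9→12, push 3): res(9,12)=9
after path 6 (2→10→5→3→12, push 7): res(9,12)=9
after path 7 (2→10→4→1→9→12, push 3): res(9,12)=6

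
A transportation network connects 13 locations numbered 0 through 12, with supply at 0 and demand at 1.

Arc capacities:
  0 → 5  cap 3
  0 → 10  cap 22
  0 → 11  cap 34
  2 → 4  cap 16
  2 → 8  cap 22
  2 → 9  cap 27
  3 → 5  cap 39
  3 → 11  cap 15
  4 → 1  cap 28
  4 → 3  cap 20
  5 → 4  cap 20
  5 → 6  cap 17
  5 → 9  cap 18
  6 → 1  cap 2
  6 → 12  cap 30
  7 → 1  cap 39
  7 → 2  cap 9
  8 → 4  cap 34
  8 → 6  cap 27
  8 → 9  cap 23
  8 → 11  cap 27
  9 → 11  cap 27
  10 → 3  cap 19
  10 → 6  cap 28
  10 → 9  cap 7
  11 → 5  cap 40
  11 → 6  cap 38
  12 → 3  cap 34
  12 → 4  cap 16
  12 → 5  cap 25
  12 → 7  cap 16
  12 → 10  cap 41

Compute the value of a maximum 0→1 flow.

Maximum flow value: 46

augment #1: 0→5→4→1 bottleneck 3, total now 3
augment #2: 0→10→6→1 bottleneck 2, total now 5
augment #3: 0→11→5→4→1 bottleneck 17, total now 22
augment #4: 0→10→6→12→4→1 bottleneck 8, total now 30
augment #5: 0→10→6→12→7→1 bottleneck 12, total now 42
augment #6: 0→11→6→12→7→1 bottleneck 4, total now 46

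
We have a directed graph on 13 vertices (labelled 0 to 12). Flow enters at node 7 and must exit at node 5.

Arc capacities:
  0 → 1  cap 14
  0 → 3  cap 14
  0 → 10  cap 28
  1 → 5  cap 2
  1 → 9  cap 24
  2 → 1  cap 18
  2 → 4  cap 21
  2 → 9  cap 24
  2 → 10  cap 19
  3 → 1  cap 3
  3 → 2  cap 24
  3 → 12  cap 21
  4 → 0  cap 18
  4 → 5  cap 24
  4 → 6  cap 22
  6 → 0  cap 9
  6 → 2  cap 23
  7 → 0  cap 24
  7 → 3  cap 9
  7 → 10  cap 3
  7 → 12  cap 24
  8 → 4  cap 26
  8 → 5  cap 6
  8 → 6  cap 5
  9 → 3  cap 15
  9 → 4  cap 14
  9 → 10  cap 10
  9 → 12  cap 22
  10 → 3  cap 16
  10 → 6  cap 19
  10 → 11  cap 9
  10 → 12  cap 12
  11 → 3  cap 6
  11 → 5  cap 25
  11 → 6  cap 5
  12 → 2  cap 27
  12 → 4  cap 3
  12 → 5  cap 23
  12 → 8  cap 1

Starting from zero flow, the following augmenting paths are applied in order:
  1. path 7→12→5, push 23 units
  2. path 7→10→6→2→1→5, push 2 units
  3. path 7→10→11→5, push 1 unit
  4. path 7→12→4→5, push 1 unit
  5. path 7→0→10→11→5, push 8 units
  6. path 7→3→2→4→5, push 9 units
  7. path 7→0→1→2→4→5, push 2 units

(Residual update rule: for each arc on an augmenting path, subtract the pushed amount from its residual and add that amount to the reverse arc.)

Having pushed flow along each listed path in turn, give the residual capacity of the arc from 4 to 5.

after path 1 (7→12→5, push 23): res(4,5)=24
after path 2 (7→10→6→2→1→5, push 2): res(4,5)=24
after path 3 (7→10→11→5, push 1): res(4,5)=24
after path 4 (7→12→4→5, push 1): res(4,5)=23
after path 5 (7→0→10→11→5, push 8): res(4,5)=23
after path 6 (7→3→2→4→5, push 9): res(4,5)=14
after path 7 (7→0→1→2→4→5, push 2): res(4,5)=12

Residual capacity of (4,5): 12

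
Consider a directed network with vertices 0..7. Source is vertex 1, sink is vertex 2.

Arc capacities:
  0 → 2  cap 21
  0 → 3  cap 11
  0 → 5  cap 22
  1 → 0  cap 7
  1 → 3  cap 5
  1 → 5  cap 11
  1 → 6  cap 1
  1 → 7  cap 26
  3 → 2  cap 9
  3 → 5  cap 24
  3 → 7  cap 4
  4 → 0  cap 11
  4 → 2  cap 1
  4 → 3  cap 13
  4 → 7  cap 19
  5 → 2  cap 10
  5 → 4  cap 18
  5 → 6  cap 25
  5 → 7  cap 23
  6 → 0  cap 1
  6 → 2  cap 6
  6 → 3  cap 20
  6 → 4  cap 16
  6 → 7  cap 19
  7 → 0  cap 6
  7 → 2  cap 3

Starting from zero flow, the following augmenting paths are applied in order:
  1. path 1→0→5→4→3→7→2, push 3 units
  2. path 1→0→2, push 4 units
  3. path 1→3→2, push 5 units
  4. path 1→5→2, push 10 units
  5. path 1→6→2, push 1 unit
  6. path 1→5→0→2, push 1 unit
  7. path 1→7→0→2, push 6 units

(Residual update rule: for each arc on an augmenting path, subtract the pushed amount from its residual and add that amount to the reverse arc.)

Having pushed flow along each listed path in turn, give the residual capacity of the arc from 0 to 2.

after path 1 (1→0→5→4→3→7→2, push 3): res(0,2)=21
after path 2 (1→0→2, push 4): res(0,2)=17
after path 3 (1→3→2, push 5): res(0,2)=17
after path 4 (1→5→2, push 10): res(0,2)=17
after path 5 (1→6→2, push 1): res(0,2)=17
after path 6 (1→5→0→2, push 1): res(0,2)=16
after path 7 (1→7→0→2, push 6): res(0,2)=10

Residual capacity of (0,2): 10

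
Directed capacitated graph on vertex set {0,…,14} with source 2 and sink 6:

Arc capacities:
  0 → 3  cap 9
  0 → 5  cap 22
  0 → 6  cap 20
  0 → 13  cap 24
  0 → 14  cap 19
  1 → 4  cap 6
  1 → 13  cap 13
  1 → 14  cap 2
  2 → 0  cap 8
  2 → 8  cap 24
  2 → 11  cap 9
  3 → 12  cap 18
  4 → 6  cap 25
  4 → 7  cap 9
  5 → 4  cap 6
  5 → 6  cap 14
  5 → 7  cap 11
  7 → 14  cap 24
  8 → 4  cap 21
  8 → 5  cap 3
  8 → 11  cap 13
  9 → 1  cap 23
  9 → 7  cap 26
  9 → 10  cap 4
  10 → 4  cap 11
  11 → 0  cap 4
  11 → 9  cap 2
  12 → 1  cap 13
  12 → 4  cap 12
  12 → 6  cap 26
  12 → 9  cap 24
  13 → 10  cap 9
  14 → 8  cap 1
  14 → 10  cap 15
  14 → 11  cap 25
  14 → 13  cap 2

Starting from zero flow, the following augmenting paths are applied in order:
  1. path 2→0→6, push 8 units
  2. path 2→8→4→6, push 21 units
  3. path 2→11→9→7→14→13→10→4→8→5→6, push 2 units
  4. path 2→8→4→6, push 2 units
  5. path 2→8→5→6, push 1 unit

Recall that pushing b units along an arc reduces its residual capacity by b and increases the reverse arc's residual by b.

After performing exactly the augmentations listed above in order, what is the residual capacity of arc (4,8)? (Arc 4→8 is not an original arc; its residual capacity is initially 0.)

after path 1 (2→0→6, push 8): res(4,8)=0
after path 2 (2→8→4→6, push 21): res(4,8)=21
after path 3 (2→11→9→7→14→13→10→4→8→5→6, push 2): res(4,8)=19
after path 4 (2→8→4→6, push 2): res(4,8)=21
after path 5 (2→8→5→6, push 1): res(4,8)=21

Residual capacity of (4,8): 21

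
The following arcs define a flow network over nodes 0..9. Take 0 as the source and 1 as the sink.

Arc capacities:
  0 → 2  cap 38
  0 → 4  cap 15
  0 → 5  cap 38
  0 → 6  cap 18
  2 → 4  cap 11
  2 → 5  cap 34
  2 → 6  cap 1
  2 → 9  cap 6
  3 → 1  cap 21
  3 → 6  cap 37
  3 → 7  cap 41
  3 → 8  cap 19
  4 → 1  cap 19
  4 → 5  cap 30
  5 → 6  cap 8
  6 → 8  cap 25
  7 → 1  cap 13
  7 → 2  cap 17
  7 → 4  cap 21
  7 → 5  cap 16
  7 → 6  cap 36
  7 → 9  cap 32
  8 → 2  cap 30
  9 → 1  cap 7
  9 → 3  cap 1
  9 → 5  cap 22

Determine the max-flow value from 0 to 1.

augment #1: 0→4→1 bottleneck 15, total now 15
augment #2: 0→2→4→1 bottleneck 4, total now 19
augment #3: 0→2→9→1 bottleneck 6, total now 25

Maximum flow value: 25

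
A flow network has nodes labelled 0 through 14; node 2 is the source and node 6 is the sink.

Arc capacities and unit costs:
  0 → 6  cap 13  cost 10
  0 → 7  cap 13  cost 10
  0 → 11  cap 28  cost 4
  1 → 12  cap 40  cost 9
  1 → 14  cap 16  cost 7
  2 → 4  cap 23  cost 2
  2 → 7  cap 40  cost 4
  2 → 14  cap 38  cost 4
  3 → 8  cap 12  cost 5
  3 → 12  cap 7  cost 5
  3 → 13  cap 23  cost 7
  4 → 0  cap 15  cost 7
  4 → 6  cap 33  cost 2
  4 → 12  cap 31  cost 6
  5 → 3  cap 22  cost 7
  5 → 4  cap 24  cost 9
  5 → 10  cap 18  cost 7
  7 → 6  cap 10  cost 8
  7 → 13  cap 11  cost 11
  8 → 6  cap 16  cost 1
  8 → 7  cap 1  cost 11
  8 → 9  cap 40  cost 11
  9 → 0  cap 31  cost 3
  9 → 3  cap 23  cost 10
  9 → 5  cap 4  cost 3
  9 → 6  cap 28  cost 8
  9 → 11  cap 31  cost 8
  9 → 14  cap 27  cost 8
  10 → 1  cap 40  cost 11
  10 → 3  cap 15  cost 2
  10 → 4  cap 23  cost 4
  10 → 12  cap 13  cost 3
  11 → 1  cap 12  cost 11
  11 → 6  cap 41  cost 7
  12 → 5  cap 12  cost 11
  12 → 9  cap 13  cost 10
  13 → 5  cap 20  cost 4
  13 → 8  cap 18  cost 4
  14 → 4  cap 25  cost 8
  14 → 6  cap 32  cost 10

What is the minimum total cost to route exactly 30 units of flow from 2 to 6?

Minimum cost for 30 units: 176

shortest-cost path #1: 2→4→6 push 23 @ unit cost 4 (adds 92)
shortest-cost path #2: 2→7→6 push 7 @ unit cost 12 (adds 84)
total cost = 176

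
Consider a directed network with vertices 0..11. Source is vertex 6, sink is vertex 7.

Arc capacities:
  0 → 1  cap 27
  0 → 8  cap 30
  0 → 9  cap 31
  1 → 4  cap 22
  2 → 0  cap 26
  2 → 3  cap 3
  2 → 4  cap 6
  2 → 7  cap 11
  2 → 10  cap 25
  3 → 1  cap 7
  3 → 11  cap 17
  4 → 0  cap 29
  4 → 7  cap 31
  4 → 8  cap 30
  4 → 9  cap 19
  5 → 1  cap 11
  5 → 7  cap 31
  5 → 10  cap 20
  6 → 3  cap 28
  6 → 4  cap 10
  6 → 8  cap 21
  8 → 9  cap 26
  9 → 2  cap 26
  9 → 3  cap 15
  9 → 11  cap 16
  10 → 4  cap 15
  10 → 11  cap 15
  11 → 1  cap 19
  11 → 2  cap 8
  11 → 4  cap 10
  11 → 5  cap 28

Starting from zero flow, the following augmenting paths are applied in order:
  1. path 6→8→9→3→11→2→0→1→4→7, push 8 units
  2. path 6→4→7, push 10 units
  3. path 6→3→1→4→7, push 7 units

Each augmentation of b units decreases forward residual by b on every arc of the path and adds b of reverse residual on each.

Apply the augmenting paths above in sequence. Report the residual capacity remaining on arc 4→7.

after path 1 (6→8→9→3→11→2→0→1→4→7, push 8): res(4,7)=23
after path 2 (6→4→7, push 10): res(4,7)=13
after path 3 (6→3→1→4→7, push 7): res(4,7)=6

Residual capacity of (4,7): 6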